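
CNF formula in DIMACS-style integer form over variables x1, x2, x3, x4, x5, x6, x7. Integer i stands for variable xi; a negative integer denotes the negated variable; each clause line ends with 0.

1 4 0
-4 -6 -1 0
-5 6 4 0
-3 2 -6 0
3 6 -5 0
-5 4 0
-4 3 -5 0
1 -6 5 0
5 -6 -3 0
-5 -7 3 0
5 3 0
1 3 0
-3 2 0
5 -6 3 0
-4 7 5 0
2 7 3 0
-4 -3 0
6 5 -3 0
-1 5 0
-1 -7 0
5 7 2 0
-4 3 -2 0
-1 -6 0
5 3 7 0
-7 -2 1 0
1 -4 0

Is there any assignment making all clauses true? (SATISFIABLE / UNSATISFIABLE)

UNSATISFIABLE

x3 = True:
  propagation gives x2=True, x4=False, x1=True, x5=False; an empty clause results — contradiction.
x3 = False:
  propagation gives x5=True, x6=True, x4=True; an empty clause results — contradiction.
Every branch closes, so no satisfying assignment exists.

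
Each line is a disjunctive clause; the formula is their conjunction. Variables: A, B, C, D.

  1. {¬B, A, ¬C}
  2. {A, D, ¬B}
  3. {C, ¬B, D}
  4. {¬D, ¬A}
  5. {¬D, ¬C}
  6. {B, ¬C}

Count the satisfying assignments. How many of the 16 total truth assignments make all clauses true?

5

The models are:
  A=0 B=0 C=0 D=0
  A=0 B=0 C=0 D=1
  A=0 B=1 C=0 D=1
  A=1 B=0 C=0 D=0
  A=1 B=1 C=1 D=0
That's 5 in total.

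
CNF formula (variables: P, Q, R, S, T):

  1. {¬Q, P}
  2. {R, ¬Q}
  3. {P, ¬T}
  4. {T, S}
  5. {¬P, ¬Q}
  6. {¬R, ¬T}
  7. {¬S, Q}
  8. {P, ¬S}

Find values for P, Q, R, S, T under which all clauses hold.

P=True  Q=False  R=False  S=False  T=True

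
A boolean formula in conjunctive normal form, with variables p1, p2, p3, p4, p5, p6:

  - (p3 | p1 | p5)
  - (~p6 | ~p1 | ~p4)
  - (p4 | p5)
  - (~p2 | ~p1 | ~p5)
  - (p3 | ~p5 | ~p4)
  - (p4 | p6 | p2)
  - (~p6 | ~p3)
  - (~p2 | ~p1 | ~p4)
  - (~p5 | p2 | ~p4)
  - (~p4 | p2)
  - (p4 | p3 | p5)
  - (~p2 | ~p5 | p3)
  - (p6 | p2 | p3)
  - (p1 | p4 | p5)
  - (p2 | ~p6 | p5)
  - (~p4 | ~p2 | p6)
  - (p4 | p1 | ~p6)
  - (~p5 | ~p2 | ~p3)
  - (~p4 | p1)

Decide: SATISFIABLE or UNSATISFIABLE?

Try p1 = True.
Try p2 = False.
  then p4 is forced to False.
  then p5 is forced to True.
  then p6 is forced to True.
  then p3 is forced to False.
So p1 = True, p2 = False, p3 = False, p4 = False, p5 = True, p6 = True is a satisfying assignment.

SATISFIABLE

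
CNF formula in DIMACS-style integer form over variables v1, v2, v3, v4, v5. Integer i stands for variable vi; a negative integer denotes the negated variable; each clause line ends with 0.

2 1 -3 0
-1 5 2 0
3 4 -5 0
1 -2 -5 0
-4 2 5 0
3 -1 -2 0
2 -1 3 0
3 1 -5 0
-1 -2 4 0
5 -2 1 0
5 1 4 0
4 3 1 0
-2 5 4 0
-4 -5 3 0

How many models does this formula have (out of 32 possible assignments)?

4

Satisfying assignments:
  v1=T v2=F v3=T v4=F v5=T
  v1=T v2=F v3=T v4=T v5=T
  v1=T v2=T v3=T v4=T v5=F
  v1=T v2=T v3=T v4=T v5=T
Count: 4.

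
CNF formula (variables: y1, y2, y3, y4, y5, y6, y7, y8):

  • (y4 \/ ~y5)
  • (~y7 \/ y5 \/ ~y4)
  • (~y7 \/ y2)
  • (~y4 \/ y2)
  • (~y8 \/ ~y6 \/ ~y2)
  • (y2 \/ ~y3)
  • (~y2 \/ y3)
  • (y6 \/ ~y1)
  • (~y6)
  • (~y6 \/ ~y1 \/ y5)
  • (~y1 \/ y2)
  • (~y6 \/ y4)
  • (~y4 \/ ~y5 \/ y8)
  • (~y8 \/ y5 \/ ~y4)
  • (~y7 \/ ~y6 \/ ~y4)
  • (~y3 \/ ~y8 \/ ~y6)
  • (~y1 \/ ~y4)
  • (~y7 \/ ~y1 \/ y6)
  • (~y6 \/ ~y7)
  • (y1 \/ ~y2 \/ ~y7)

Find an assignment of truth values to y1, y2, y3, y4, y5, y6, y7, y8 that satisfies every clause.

y1 = F, y2 = F, y3 = F, y4 = F, y5 = F, y6 = F, y7 = F, y8 = F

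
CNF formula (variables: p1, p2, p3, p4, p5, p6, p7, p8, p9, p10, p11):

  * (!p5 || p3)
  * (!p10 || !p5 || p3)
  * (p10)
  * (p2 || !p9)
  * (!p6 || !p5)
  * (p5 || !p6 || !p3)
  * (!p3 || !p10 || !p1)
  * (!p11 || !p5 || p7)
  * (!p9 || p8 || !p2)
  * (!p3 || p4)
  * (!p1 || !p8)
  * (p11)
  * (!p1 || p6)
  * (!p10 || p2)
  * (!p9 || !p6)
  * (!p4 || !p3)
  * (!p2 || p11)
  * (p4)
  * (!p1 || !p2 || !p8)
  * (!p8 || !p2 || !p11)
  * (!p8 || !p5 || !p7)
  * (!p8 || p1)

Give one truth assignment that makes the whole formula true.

p1 = F, p2 = T, p3 = F, p4 = T, p5 = F, p6 = T, p7 = T, p8 = F, p9 = F, p10 = T, p11 = T

Check each clause:
  1. (p3 || !p5) — !p5 is true.
  2. (p3 || !p10 || !p5) — !p5 is true.
  3. (p10) — p10 is true.
  4. (!p9 || p2) — p2 is true.
  5. (!p6 || !p5) — !p5 is true.
  6. (!p6 || p5 || !p3) — !p3 is true.
  7. (!p1 || !p10 || !p3) — !p3 is true.
  8. (p7 || !p5 || !p11) — !p5 is true.
  9. (!p2 || !p9 || p8) — !p9 is true.
  10. (!p3 || p4) — p4 is true.
  11. (!p1 || !p8) — !p8 is true.
  12. (p11) — p11 is true.
  13. (p6 || !p1) — p6 is true.
  14. (p2 || !p10) — p2 is true.
  15. (!p9 || !p6) — !p9 is true.
  16. (!p4 || !p3) — !p3 is true.
  17. (p11 || !p2) — p11 is true.
  18. (p4) — p4 is true.
  19. (!p1 || !p8 || !p2) — !p8 is true.
  20. (!p11 || !p2 || !p8) — !p8 is true.
  21. (!p8 || !p5 || !p7) — !p8 is true.
  22. (!p8 || p1) — !p8 is true.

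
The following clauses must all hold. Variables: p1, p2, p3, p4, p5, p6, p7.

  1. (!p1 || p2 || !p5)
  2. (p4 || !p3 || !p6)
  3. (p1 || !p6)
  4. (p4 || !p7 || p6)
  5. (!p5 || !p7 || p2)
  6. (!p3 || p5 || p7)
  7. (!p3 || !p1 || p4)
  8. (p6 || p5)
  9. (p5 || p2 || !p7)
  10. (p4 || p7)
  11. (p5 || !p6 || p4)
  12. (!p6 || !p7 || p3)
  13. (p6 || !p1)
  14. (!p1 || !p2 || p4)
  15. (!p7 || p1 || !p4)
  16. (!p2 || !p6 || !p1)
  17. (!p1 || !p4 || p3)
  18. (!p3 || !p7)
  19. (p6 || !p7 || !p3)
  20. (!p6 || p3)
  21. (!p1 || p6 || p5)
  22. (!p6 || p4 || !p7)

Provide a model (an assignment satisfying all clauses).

p1=False, p2=True, p3=False, p4=True, p5=True, p6=False, p7=False

Check each clause:
  1. (!p5 || !p1 || p2) — p2 is true.
  2. (p4 || !p6 || !p3) — !p6 is true.
  3. (p1 || !p6) — !p6 is true.
  4. (!p7 || p6 || p4) — !p7 is true.
  5. (!p7 || !p5 || p2) — !p7 is true.
  6. (!p3 || p7 || p5) — !p3 is true.
  7. (!p1 || p4 || !p3) — p4 is true.
  8. (p5 || p6) — p5 is true.
  9. (p2 || !p7 || p5) — !p7 is true.
  10. (p7 || p4) — p4 is true.
  11. (p5 || p4 || !p6) — !p6 is true.
  12. (p3 || !p6 || !p7) — !p7 is true.
  13. (p6 || !p1) — !p1 is true.
  14. (!p1 || !p2 || p4) — p4 is true.
  15. (!p4 || !p7 || p1) — !p7 is true.
  16. (!p6 || !p1 || !p2) — !p6 is true.
  17. (p3 || !p4 || !p1) — !p1 is true.
  18. (!p7 || !p3) — !p7 is true.
  19. (!p7 || p6 || !p3) — !p7 is true.
  20. (p3 || !p6) — !p6 is true.
  21. (!p1 || p5 || p6) — p5 is true.
  22. (p4 || !p7 || !p6) — !p7 is true.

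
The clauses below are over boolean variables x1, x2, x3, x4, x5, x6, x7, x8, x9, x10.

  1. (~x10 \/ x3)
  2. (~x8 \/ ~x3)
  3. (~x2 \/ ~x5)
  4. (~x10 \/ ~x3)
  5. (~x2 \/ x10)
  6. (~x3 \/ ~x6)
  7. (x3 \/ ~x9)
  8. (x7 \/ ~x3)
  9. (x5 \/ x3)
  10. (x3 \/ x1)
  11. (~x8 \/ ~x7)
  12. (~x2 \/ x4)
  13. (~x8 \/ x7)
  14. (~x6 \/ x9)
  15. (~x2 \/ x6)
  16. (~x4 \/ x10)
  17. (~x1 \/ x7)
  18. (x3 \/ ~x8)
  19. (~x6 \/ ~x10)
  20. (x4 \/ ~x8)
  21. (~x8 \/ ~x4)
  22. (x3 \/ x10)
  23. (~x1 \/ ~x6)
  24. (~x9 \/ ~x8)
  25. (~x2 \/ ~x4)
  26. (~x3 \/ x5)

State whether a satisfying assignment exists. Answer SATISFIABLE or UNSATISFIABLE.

SATISFIABLE

Pure literal: x2 appears only negated; assign x2 = False.
x8 occurs only negated in the remaining clauses — set x8 = False.
Try x1 = True.
  then x7 is forced to True.
  then x6 is forced to False.
Set x3 = True and propagate.
  then x10 is forced to False.
  then x4 is forced to False.
  then x5 is forced to True.
x9 is now unconstrained; take x9 = True.
So x1=True, x2=False, x3=True, x4=False, x5=True, x6=False, x7=True, x8=False, x9=True, x10=False is a satisfying assignment.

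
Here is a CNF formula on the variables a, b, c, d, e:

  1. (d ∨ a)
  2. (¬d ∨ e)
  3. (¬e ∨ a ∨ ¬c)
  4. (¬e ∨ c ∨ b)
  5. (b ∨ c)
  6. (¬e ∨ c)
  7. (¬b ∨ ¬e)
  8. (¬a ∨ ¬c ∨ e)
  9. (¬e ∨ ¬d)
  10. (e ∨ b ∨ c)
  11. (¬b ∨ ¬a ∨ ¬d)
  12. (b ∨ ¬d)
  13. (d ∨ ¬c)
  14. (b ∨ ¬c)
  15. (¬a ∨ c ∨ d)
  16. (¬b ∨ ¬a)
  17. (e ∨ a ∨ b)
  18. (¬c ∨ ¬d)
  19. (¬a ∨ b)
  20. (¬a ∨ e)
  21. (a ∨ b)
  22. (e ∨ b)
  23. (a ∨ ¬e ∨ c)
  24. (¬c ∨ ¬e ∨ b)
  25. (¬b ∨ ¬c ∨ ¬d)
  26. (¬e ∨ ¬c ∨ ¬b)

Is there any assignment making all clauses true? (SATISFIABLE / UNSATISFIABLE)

UNSATISFIABLE

b = True:
  propagation gives e=False, d=False, a=True; an empty clause results — contradiction.
b = False:
  propagation gives c=True; an empty clause results — contradiction.
Every branch closes, so no satisfying assignment exists.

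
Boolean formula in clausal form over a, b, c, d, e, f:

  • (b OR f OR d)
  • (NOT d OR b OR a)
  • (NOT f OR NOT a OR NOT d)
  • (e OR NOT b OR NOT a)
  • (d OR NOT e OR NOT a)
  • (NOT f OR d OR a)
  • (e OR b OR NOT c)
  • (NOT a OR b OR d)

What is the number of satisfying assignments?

17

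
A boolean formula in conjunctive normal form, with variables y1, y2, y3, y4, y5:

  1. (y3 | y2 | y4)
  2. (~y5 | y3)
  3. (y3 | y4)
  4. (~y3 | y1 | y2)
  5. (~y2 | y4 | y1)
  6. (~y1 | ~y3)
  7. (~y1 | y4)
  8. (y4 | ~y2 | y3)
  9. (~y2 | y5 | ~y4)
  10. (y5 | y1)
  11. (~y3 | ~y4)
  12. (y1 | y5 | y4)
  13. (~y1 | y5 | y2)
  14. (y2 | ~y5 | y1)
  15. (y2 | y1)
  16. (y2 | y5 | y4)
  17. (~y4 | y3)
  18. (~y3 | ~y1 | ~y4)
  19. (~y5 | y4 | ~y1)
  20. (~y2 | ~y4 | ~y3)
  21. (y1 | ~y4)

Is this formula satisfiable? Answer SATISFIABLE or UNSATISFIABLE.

UNSATISFIABLE

y4 = True:
  propagation gives y3=False; an empty clause results — contradiction.
y4 = False:
  propagation gives y3=True, y1=False, y2=True; an empty clause results — contradiction.
Every branch closes, so no satisfying assignment exists.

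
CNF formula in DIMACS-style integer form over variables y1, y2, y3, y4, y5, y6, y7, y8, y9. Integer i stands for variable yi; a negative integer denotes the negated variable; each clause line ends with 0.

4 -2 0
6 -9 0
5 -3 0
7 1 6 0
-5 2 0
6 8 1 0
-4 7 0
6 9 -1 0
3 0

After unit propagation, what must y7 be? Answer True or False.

True

(y3) stands alone — y3 = True.
(¬y3 ∨ y5) with y3 = True leaves only y5, so y5 = True.
(¬y5 ∨ y2) with y5 = True leaves only y2, so y2 = True.
(¬y2 ∨ y4) with y2 = True leaves only y4, so y4 = True.
In (y7 ∨ ¬y4), ¬y4 is now false; y7 must hold, so y7 = True.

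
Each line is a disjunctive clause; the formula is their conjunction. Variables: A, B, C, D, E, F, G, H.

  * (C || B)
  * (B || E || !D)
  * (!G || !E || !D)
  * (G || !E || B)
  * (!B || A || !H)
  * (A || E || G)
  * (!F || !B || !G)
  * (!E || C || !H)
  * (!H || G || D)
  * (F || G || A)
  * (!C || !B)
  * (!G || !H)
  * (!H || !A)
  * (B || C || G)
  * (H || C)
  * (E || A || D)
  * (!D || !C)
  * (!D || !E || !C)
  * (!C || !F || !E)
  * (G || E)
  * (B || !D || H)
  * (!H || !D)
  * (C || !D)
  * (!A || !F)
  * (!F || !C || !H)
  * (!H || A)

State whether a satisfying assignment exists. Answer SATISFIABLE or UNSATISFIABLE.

SATISFIABLE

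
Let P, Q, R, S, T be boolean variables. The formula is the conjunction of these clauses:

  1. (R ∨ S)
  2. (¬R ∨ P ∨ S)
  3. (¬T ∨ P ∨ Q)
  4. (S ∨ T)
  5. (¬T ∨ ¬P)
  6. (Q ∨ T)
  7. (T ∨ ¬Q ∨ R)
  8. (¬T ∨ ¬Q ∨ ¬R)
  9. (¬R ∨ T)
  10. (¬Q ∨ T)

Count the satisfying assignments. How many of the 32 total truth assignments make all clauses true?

1

Satisfying assignments:
  P=F Q=T R=F S=T T=T
That's 1 in total.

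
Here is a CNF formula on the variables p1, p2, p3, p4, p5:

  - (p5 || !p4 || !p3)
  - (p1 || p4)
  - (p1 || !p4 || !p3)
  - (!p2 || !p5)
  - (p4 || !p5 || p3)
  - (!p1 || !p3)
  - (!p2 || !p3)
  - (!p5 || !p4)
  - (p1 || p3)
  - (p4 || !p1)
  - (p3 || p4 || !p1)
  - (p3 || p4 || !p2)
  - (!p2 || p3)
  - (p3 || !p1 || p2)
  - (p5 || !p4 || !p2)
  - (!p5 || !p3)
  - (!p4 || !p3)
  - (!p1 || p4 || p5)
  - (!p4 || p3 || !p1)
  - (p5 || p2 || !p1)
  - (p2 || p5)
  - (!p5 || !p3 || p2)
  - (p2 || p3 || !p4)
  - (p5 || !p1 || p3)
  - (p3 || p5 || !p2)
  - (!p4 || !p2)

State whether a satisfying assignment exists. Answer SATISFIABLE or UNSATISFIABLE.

p3 = True:
  propagation gives p1=False, p4=True; an empty clause results — contradiction.
p3 = False:
  propagation gives p1=True, p4=True; an empty clause results — contradiction.
Every branch closes, so no satisfying assignment exists.

UNSATISFIABLE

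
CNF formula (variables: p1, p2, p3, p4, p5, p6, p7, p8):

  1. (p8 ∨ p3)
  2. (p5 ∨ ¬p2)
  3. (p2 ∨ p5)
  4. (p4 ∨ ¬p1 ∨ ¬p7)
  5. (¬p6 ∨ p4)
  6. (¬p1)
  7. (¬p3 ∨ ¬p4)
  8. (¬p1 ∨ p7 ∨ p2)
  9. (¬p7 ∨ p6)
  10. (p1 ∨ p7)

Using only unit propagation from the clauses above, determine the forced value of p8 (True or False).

True

(¬p1) is a unit clause: p1 = False.
(p1 ∨ p7) with p1 = False leaves only p7, so p7 = True.
From (¬p7 ∨ p6) and p7 = True: p6 = True.
From (p4 ∨ ¬p6) and p6 = True: p4 = True.
In (¬p4 ∨ ¬p3), ¬p4 is now false; ¬p3 must hold, so p3 = False.
(p8 ∨ p3): since p3 = False, the clause reduces to (p8). p8 = True.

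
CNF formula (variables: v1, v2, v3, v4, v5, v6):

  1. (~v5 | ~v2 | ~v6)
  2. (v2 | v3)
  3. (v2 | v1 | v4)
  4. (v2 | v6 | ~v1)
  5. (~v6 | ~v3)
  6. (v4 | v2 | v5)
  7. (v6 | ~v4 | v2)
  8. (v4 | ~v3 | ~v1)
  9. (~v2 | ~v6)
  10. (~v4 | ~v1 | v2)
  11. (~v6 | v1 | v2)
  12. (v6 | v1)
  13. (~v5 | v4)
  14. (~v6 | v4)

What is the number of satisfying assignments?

5

Satisfying assignments:
  v1=T v2=T v3=F v4=F v5=F v6=F
  v1=T v2=T v3=F v4=T v5=F v6=F
  v1=T v2=T v3=F v4=T v5=T v6=F
  v1=T v2=T v3=T v4=T v5=F v6=F
  v1=T v2=T v3=T v4=T v5=T v6=F
Count: 5.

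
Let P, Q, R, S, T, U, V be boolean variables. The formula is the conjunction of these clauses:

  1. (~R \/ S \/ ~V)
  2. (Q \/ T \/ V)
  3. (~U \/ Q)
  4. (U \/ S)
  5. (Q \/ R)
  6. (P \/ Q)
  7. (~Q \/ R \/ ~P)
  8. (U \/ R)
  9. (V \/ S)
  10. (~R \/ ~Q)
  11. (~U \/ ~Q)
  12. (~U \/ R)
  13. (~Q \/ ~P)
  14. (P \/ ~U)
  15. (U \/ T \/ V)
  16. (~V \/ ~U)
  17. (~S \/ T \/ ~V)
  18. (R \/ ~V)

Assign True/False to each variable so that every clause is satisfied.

P = T  Q = F  R = T  S = T  T = T  U = F  V = T

T occurs only positively in the remaining clauses — set T = True.
Branch on P: take P = True.
  then Q is forced to False.
  then U is forced to False.
  then S is forced to True.
  then R is forced to True.
V is now unconstrained; take V = True.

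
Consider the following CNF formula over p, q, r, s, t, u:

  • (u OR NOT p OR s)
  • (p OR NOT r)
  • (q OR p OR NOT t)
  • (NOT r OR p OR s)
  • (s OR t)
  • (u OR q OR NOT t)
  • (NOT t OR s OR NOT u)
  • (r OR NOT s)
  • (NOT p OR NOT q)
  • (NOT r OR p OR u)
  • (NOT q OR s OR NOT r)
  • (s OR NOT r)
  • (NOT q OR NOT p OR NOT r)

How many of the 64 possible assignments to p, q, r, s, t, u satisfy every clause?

The models are:
  p=0 q=1 r=0 s=0 t=1 u=0
  p=1 q=0 r=1 s=1 t=0 u=0
  p=1 q=0 r=1 s=1 t=0 u=1
  p=1 q=0 r=1 s=1 t=1 u=1
That's 4 in total.

4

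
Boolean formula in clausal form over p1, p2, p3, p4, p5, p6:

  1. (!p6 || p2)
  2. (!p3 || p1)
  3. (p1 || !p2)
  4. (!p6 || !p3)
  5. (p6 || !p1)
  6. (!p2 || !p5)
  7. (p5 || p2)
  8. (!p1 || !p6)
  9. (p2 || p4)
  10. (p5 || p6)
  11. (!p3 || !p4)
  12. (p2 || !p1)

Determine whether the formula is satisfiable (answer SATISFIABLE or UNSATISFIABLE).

SATISFIABLE

p3 occurs only negated in the remaining clauses — set p3 = False.
Set p1 = False and propagate.
  then p2 is forced to False.
  then p6 is forced to False.
  then p5 is forced to True.
  then p4 is forced to True.
Every clause has at least one true literal under this assignment.
So p1=F, p2=F, p3=F, p4=T, p5=T, p6=F is a satisfying assignment.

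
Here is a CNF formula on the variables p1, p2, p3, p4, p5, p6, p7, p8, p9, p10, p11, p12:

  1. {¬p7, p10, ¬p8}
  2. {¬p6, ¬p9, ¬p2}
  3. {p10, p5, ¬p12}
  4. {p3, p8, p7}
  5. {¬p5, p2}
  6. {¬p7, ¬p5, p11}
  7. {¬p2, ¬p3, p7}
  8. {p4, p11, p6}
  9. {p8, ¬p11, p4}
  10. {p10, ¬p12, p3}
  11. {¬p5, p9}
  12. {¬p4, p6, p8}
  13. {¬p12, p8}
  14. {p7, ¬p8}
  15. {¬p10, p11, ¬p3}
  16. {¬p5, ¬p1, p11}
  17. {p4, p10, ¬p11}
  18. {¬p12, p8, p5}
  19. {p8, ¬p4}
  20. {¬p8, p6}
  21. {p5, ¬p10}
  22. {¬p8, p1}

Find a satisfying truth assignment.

p1=False, p2=False, p3=True, p4=False, p5=False, p6=True, p7=False, p8=False, p9=True, p10=False, p11=False, p12=False

Check each clause:
  1. {¬p8, p10, ¬p7} — ¬p8 is true.
  2. {¬p6, ¬p2, ¬p9} — ¬p2 is true.
  3. {¬p12, p10, p5} — ¬p12 is true.
  4. {p8, p3, p7} — p3 is true.
  5. {p2, ¬p5} — ¬p5 is true.
  6. {p11, ¬p5, ¬p7} — ¬p7 is true.
  7. {¬p2, ¬p3, p7} — ¬p2 is true.
  8. {p6, p4, p11} — p6 is true.
  9. {p8, p4, ¬p11} — ¬p11 is true.
  10. {¬p12, p10, p3} — p3 is true.
  11. {¬p5, p9} — p9 is true.
  12. {¬p4, p6, p8} — ¬p4 is true.
  13. {p8, ¬p12} — ¬p12 is true.
  14. {¬p8, p7} — ¬p8 is true.
  15. {¬p10, p11, ¬p3} — ¬p10 is true.
  16. {¬p1, ¬p5, p11} — ¬p1 is true.
  17. {¬p11, p4, p10} — ¬p11 is true.
  18. {p8, p5, ¬p12} — ¬p12 is true.
  19. {¬p4, p8} — ¬p4 is true.
  20. {p6, ¬p8} — ¬p8 is true.
  21. {¬p10, p5} — ¬p10 is true.
  22. {¬p8, p1} — ¬p8 is true.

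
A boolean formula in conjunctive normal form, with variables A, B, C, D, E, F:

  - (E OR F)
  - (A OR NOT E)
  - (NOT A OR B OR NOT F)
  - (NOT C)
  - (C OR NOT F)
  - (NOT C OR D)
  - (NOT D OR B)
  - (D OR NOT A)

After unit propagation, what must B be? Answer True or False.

(NOT C) stands alone — C = False.
(NOT F OR C) with C = False leaves only NOT F, so F = False.
(E OR F) with F = False leaves only E, so E = True.
From (A OR NOT E) and E = True: A = True.
From (NOT A OR D) and A = True: D = True.
From (NOT D OR B) and D = True: B = True.

True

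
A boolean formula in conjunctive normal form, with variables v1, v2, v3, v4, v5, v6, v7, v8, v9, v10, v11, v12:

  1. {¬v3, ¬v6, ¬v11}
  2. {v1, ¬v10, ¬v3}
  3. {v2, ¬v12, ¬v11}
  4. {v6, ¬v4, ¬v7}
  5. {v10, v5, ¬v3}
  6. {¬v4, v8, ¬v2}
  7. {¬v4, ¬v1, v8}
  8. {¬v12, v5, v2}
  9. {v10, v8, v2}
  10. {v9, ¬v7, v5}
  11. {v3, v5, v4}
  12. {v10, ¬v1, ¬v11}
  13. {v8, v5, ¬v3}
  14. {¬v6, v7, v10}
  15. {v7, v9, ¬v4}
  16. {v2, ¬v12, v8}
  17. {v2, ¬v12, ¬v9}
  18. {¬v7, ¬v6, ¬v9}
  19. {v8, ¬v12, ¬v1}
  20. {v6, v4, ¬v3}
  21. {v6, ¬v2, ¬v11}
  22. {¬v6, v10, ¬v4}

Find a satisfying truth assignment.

v1 = False, v2 = True, v3 = False, v4 = True, v5 = True, v6 = False, v7 = False, v8 = True, v9 = True, v10 = False, v11 = False, v12 = False

Check each clause:
  1. {¬v6, ¬v11, ¬v3} — ¬v11 is true.
  2. {¬v10, v1, ¬v3} — ¬v3 is true.
  3. {v2, ¬v12, ¬v11} — v2 is true.
  4. {v6, ¬v7, ¬v4} — ¬v7 is true.
  5. {v5, ¬v3, v10} — ¬v3 is true.
  6. {¬v2, ¬v4, v8} — v8 is true.
  7. {¬v1, ¬v4, v8} — v8 is true.
  8. {v5, v2, ¬v12} — v2 is true.
  9. {v8, v2, v10} — v8 is true.
  10. {v5, v9, ¬v7} — ¬v7 is true.
  11. {v3, v5, v4} — v4 is true.
  12. {v10, ¬v1, ¬v11} — ¬v11 is true.
  13. {v5, ¬v3, v8} — v8 is true.
  14. {v10, ¬v6, v7} — ¬v6 is true.
  15. {v9, v7, ¬v4} — v9 is true.
  16. {v8, ¬v12, v2} — v8 is true.
  17. {¬v12, ¬v9, v2} — v2 is true.
  18. {¬v6, ¬v7, ¬v9} — ¬v7 is true.
  19. {v8, ¬v12, ¬v1} — v8 is true.
  20. {v4, v6, ¬v3} — v4 is true.
  21. {¬v11, ¬v2, v6} — ¬v11 is true.
  22. {v10, ¬v4, ¬v6} — ¬v6 is true.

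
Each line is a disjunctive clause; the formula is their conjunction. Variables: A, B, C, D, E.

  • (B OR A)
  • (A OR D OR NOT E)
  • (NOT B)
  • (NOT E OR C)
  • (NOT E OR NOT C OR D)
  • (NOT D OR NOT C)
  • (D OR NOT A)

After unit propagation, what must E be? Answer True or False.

False

(NOT B) is a unit clause: B = False.
(A OR B) with B = False leaves only A, so A = True.
From (NOT A OR D) and A = True: D = True.
In (NOT C OR NOT D), NOT D is now false; NOT C must hold, so C = False.
(NOT E OR C): since C = False, the clause reduces to (NOT E). E = False.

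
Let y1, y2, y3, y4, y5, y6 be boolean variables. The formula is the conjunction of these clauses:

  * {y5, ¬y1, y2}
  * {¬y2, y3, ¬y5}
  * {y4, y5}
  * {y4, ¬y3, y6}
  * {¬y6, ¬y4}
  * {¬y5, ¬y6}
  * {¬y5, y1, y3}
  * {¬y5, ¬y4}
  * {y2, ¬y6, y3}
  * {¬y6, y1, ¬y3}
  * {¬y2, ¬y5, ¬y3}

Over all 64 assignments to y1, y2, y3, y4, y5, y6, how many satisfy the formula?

7

Satisfying assignments:
  y1=0 y2=0 y3=0 y4=1 y5=0 y6=0
  y1=0 y2=0 y3=1 y4=1 y5=0 y6=0
  y1=0 y2=1 y3=0 y4=1 y5=0 y6=0
  y1=0 y2=1 y3=1 y4=1 y5=0 y6=0
  y1=1 y2=0 y3=0 y4=0 y5=1 y6=0
  y1=1 y2=1 y3=0 y4=1 y5=0 y6=0
  y1=1 y2=1 y3=1 y4=1 y5=0 y6=0
Count: 7.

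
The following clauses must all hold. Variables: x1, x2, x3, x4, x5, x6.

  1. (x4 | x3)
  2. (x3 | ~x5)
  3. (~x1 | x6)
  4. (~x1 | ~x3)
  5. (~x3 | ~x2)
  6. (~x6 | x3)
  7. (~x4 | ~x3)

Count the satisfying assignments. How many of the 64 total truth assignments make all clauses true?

Satisfying assignments:
  x1=F x2=F x3=F x4=T x5=F x6=F
  x1=F x2=F x3=T x4=F x5=F x6=F
  x1=F x2=F x3=T x4=F x5=F x6=T
  x1=F x2=F x3=T x4=F x5=T x6=F
  x1=F x2=F x3=T x4=F x5=T x6=T
  x1=F x2=T x3=F x4=T x5=F x6=F
That's 6 in total.

6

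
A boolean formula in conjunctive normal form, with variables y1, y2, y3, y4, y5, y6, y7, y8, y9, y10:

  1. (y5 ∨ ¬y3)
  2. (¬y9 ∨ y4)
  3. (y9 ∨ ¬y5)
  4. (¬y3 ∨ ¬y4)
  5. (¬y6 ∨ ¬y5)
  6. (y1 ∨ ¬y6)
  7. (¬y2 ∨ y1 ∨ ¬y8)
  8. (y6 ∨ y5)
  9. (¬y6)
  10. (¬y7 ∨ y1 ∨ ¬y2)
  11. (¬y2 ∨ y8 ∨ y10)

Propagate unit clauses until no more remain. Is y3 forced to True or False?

(¬y6) stands alone — y6 = False.
(y5 ∨ y6) with y6 = False leaves only y5, so y5 = True.
In (y9 ∨ ¬y5), ¬y5 is now false; y9 must hold, so y9 = True.
From (y4 ∨ ¬y9) and y9 = True: y4 = True.
(¬y3 ∨ ¬y4) with y4 = True leaves only ¬y3, so y3 = False.

False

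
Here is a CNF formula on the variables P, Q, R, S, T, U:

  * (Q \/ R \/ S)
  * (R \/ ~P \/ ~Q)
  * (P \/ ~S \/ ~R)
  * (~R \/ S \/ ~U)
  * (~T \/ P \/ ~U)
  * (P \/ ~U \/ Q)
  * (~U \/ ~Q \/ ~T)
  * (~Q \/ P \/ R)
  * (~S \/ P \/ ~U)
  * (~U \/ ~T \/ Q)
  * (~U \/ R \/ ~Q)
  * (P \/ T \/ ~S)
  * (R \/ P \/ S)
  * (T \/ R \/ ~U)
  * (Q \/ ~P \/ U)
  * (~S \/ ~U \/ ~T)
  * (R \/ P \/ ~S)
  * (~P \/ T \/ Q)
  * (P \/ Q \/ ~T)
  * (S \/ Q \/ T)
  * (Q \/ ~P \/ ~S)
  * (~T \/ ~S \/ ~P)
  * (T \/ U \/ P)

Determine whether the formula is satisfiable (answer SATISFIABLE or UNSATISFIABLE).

SATISFIABLE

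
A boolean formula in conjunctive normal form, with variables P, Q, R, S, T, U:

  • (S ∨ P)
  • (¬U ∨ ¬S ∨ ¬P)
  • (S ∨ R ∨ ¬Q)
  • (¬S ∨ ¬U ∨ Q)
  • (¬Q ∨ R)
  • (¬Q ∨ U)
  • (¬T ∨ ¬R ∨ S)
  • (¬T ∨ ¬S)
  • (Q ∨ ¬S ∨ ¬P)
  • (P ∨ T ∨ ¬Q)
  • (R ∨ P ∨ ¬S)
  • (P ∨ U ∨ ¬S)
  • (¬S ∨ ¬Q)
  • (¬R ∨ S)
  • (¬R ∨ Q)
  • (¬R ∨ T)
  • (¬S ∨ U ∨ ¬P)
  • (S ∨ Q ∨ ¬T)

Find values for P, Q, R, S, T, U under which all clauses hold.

P=T  Q=F  R=F  S=F  T=F  U=F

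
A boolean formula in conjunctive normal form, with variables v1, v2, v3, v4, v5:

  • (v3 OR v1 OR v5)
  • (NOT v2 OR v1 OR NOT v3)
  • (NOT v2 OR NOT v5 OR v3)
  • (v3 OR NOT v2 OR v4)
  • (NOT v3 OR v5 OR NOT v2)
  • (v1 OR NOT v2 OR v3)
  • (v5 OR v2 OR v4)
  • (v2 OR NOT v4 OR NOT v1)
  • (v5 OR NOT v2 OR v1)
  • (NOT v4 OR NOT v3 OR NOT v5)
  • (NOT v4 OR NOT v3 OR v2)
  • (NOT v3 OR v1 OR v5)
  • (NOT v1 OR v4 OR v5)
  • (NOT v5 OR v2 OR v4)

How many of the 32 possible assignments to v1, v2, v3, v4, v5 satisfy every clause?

The models are:
  v1=F v2=F v3=F v4=T v5=T
  v1=T v2=T v3=F v4=T v5=F
  v1=T v2=T v3=T v4=F v5=T
That's 3 in total.

3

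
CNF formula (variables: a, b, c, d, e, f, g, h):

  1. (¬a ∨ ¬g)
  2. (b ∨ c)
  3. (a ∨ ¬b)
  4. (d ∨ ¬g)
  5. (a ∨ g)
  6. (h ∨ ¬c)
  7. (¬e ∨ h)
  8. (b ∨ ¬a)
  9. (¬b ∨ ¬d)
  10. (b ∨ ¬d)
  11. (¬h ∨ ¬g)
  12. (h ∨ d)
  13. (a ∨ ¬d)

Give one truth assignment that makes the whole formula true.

a=True, b=True, c=True, d=False, e=False, f=False, g=False, h=True

Pure literal: e appears only negated; assign e = False.
Try a = True.
  then g is forced to False.
  then b is forced to True.
  then d is forced to False.
  then h is forced to True.
c, f are now unconstrained; take c = True, f = False.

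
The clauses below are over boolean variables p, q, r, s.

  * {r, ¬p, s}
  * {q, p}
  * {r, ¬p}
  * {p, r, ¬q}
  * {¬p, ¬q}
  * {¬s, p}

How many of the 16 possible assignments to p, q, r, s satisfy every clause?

3

The models are:
  p=F q=T r=T s=F
  p=T q=F r=T s=F
  p=T q=F r=T s=T
Count: 3.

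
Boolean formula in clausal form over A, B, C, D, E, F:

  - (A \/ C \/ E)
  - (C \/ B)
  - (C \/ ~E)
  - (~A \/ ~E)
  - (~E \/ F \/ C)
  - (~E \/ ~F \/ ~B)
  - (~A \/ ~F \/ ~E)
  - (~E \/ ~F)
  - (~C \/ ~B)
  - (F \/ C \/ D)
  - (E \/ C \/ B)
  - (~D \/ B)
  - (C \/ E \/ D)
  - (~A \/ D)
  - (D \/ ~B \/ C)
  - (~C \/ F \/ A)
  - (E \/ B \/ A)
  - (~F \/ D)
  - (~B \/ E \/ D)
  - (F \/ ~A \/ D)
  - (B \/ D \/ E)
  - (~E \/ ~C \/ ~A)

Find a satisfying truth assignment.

A=True, B=True, C=False, D=True, E=False, F=False

Try A = True.
  then E is forced to False.
  then D is forced to True.
  then B is forced to True.
  then C is forced to False.
F is now unconstrained; take F = False.
Every clause has at least one true literal under this assignment.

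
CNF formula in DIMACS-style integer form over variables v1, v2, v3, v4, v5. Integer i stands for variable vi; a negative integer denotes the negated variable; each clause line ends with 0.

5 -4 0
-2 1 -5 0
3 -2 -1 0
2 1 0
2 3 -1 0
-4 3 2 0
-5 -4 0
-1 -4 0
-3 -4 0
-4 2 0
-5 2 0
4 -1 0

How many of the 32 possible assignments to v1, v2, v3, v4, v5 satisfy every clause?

2

The models are:
  v1=F v2=T v3=F v4=F v5=F
  v1=F v2=T v3=T v4=F v5=F
Count: 2.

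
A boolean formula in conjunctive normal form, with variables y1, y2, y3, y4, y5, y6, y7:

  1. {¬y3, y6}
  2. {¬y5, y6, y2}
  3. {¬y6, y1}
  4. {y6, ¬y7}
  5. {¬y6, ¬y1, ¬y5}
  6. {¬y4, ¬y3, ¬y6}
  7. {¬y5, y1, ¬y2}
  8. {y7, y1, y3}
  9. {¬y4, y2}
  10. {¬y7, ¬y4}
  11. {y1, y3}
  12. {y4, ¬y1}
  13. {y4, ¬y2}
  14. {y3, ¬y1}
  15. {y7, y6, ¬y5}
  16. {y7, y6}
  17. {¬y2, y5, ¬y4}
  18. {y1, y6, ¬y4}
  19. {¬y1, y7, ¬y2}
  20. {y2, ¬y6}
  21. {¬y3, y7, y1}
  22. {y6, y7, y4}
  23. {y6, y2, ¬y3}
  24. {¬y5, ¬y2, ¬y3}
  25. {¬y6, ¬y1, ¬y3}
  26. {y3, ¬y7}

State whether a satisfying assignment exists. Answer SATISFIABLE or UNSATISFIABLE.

y6 = True:
  propagation gives y1=True, y5=False, y4=True, y3=False; an empty clause results — contradiction.
y6 = False:
  propagation gives y3=False, y7=False; an empty clause results — contradiction.
Every branch closes, so no satisfying assignment exists.

UNSATISFIABLE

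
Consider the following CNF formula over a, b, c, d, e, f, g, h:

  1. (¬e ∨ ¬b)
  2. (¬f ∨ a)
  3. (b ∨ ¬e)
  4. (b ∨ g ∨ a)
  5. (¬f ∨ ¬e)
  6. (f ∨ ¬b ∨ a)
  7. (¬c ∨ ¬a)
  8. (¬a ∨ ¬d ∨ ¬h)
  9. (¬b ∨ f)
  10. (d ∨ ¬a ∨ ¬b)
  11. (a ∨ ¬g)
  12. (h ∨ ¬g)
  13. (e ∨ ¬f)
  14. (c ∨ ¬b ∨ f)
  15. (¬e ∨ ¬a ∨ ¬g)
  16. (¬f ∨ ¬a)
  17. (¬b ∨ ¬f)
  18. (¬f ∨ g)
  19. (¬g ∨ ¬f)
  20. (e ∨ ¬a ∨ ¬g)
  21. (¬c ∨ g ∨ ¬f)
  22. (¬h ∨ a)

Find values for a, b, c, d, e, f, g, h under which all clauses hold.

Branch on a: take a = True.
  then c is forced to False.
  then f is forced to False.
  then b is forced to False.
  then e is forced to False.
  then g is forced to False.
Try d = False.
h is now unconstrained; take h = False.

a=1  b=0  c=0  d=0  e=0  f=0  g=0  h=0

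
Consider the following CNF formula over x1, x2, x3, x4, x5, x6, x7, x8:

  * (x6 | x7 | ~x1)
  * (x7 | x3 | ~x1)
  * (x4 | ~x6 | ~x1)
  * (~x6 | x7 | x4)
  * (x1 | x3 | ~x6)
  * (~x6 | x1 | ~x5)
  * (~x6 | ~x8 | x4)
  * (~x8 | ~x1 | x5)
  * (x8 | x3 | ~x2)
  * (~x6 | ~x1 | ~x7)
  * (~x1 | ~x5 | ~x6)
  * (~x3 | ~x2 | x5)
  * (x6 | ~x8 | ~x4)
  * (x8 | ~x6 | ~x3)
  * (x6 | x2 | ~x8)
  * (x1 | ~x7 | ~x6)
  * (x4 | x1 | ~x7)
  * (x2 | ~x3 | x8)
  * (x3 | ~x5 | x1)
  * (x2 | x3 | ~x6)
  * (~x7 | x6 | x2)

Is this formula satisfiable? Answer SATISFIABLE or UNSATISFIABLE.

Branch on x1: take x1 = True.
Try x2 = True.
Set x3 = True and propagate.
  then x5 is forced to True.
  then x6 is forced to False.
  then x7 is forced to True.
The remaining clauses are satisfied by x4 = True, x8 = False.
So x1=True, x2=True, x3=True, x4=True, x5=True, x6=False, x7=True, x8=False is a satisfying assignment.

SATISFIABLE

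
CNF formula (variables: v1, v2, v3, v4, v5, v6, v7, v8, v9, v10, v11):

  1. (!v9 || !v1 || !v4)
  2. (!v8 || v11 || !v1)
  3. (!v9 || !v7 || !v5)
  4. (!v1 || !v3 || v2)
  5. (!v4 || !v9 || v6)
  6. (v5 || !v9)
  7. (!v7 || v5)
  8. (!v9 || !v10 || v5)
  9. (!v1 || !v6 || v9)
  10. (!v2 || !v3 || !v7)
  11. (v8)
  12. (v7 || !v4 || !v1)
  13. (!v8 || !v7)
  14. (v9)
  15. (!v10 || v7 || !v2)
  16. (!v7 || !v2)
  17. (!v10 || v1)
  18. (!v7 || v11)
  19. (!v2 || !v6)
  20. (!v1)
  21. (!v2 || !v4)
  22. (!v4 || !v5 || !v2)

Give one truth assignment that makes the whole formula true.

v1 = False, v2 = False, v3 = False, v4 = False, v5 = True, v6 = True, v7 = False, v8 = True, v9 = True, v10 = False, v11 = True

Check each clause:
  1. (!v4 || !v1 || !v9) — !v4 is true.
  2. (!v1 || !v8 || v11) — v11 is true.
  3. (!v9 || !v5 || !v7) — !v7 is true.
  4. (!v3 || !v1 || v2) — !v3 is true.
  5. (v6 || !v9 || !v4) — !v4 is true.
  6. (!v9 || v5) — v5 is true.
  7. (!v7 || v5) — !v7 is true.
  8. (!v10 || !v9 || v5) — v5 is true.
  9. (!v1 || v9 || !v6) — v9 is true.
  10. (!v2 || !v3 || !v7) — !v7 is true.
  11. (v8) — v8 is true.
  12. (!v1 || !v4 || v7) — !v4 is true.
  13. (!v7 || !v8) — !v7 is true.
  14. (v9) — v9 is true.
  15. (!v10 || !v2 || v7) — !v10 is true.
  16. (!v7 || !v2) — !v7 is true.
  17. (v1 || !v10) — !v10 is true.
  18. (v11 || !v7) — !v7 is true.
  19. (!v6 || !v2) — !v2 is true.
  20. (!v1) — !v1 is true.
  21. (!v2 || !v4) — !v4 is true.
  22. (!v2 || !v4 || !v5) — !v4 is true.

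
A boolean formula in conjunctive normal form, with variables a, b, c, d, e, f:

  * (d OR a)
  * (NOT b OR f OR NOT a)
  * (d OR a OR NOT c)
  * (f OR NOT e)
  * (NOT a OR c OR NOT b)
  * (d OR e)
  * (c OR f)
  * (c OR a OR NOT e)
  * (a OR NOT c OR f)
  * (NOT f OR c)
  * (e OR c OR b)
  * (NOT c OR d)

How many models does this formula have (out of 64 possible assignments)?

9

Case analysis on c and a:
  c=T, a=T: 5 of the 16 assignments to (b,d,e,f) work.
  c=T, a=F: remaining (b,d,e,f) ∈ {(F,T,F,T); (F,T,T,T); (T,T,F,T); (T,T,T,T)} — 4.
  c=F, a=T: a clause becomes empty — 0.
  c=F, a=F: a clause becomes empty — 0.
Total: 5 + 4 + 0 + 0 = 9.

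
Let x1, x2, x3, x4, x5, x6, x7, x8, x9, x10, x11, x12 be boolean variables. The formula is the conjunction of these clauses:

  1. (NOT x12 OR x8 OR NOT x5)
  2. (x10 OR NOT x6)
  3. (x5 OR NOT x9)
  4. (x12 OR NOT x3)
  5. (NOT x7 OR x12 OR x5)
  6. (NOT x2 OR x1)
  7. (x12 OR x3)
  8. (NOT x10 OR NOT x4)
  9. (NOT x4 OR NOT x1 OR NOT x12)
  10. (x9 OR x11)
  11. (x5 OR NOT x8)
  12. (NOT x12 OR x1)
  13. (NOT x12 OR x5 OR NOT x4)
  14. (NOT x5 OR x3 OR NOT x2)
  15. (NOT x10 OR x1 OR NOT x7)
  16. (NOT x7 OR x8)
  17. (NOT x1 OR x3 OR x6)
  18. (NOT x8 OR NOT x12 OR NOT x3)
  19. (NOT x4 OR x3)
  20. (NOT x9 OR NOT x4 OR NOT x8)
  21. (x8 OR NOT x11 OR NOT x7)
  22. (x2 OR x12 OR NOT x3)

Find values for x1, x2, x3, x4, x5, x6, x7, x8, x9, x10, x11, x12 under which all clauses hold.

x1=T, x2=F, x3=F, x4=F, x5=T, x6=T, x7=T, x8=T, x9=T, x10=T, x11=T, x12=T

Pure literal: x4 appears only negated; assign x4 = False.
Set x1 = True and propagate.
The remaining clauses are satisfied by x2 = False, x3 = False, x5 = True, x6 = True, x7 = True, x8 = True, x9 = True, x10 = True, x11 = True, x12 = True.
Every clause has at least one true literal under this assignment.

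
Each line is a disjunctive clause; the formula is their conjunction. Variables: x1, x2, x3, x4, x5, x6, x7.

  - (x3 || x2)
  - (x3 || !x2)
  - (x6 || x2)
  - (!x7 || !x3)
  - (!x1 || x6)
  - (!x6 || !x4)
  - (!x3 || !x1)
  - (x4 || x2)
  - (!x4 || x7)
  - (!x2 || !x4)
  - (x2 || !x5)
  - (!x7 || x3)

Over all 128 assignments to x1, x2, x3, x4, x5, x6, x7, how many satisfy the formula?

The models are:
  x1=F x2=T x3=T x4=F x5=F x6=F x7=F
  x1=F x2=T x3=T x4=F x5=F x6=T x7=F
  x1=F x2=T x3=T x4=F x5=T x6=F x7=F
  x1=F x2=T x3=T x4=F x5=T x6=T x7=F
Count: 4.

4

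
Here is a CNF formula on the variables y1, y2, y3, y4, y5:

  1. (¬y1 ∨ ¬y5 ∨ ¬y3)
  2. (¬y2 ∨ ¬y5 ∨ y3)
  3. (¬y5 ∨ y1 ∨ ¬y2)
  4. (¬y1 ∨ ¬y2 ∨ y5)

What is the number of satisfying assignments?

18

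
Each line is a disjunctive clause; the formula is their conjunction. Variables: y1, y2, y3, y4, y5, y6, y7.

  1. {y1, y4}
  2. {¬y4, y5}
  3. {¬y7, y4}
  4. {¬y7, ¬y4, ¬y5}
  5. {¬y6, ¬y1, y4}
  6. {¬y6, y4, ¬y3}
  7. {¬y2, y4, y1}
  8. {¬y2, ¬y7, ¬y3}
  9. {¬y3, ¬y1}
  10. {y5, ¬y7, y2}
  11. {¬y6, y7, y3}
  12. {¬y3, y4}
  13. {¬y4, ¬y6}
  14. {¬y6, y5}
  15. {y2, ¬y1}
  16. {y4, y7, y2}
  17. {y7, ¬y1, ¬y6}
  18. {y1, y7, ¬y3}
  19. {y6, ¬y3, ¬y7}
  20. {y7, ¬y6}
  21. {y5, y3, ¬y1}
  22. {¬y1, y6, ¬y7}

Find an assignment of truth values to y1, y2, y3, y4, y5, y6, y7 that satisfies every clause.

y1=True, y2=True, y3=False, y4=True, y5=True, y6=False, y7=False

Try y1 = True.
  then y3 is forced to False.
  then y2 is forced to True.
  then y5 is forced to True.
Set y4 = True and propagate.
  then y7 is forced to False.
  then y6 is forced to False.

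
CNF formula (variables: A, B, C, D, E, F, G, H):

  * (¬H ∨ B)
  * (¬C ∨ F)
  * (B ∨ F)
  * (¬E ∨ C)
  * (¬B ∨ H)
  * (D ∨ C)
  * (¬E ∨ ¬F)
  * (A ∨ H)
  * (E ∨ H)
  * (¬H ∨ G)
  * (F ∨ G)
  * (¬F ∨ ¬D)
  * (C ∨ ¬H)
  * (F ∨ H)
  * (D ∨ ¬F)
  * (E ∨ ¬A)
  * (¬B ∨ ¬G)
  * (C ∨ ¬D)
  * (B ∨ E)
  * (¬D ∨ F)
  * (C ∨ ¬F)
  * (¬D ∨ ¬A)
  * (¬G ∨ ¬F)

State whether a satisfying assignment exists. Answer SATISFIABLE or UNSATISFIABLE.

F = True:
  propagation gives E=False, H=True, B=True, G=True; an empty clause results — contradiction.
F = False:
  propagation gives C=False, B=True, E=False, H=True; an empty clause results — contradiction.
Every branch closes, so no satisfying assignment exists.

UNSATISFIABLE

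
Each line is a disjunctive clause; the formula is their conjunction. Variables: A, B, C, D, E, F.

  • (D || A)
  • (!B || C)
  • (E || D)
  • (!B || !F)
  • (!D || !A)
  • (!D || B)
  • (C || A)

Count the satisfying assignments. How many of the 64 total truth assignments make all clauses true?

Satisfying assignments:
  A=0 B=1 C=1 D=1 E=0 F=0
  A=0 B=1 C=1 D=1 E=1 F=0
  A=1 B=0 C=0 D=0 E=1 F=0
  A=1 B=0 C=0 D=0 E=1 F=1
  A=1 B=0 C=1 D=0 E=1 F=0
  A=1 B=0 C=1 D=0 E=1 F=1
  A=1 B=1 C=1 D=0 E=1 F=0
Count: 7.

7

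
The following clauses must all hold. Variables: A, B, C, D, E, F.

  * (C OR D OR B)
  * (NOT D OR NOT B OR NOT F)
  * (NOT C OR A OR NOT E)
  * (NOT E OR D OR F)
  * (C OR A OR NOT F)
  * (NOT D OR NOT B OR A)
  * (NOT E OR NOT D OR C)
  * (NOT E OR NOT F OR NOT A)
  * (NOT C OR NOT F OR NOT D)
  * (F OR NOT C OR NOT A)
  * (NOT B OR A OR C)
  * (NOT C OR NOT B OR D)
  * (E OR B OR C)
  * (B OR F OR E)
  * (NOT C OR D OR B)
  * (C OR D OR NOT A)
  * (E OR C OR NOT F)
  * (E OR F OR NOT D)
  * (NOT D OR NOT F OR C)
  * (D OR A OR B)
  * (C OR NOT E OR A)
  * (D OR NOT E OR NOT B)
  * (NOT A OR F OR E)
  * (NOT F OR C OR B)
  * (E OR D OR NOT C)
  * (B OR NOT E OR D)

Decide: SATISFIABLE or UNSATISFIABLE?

C = True:
  D = True:
    propagation gives F=False, A=False, E=False; an empty clause results — contradiction.
  D = False:
    propagation gives B=False; an empty clause results — contradiction.
C = False:
  D = True:
    propagation gives E=False, B=True, F=False; an empty clause results — contradiction.
  D = False:
    propagation gives B=True, A=True; an empty clause results — contradiction.
Every branch closes, so no satisfying assignment exists.

UNSATISFIABLE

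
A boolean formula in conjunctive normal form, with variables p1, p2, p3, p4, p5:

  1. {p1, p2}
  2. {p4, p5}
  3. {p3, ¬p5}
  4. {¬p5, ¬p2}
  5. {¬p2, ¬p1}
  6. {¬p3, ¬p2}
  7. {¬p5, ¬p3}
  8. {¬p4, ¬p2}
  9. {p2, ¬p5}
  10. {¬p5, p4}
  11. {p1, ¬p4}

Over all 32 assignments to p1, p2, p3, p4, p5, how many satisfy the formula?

Satisfying assignments:
  p1=T p2=F p3=F p4=T p5=F
  p1=T p2=F p3=T p4=T p5=F
That's 2 in total.

2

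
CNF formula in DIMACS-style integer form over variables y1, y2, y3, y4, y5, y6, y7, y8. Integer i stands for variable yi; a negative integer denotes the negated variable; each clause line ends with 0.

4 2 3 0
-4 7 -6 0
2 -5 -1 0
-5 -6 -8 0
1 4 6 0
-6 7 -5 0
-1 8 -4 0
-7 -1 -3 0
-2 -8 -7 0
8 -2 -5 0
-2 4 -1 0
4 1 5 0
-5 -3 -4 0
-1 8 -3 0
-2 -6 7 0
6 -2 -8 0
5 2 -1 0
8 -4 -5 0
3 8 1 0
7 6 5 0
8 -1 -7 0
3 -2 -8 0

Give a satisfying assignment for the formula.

y1=False  y2=False  y3=False  y4=True  y5=False  y6=True  y7=True  y8=True

Try y1 = False.
Branch on y2: take y2 = False.
Set y3 = False and propagate.
  then y4 is forced to True.
  then y8 is forced to True.
The remaining clauses are satisfied by y5 = False, y6 = True, y7 = True.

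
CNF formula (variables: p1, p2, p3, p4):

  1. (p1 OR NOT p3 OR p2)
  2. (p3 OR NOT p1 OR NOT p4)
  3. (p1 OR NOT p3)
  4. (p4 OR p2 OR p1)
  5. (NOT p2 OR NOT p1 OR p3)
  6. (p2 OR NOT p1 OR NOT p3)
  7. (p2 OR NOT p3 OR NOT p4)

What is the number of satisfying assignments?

6

The models are:
  p1=F p2=F p3=F p4=T
  p1=F p2=T p3=F p4=F
  p1=F p2=T p3=F p4=T
  p1=T p2=F p3=F p4=F
  p1=T p2=T p3=T p4=F
  p1=T p2=T p3=T p4=T
Count: 6.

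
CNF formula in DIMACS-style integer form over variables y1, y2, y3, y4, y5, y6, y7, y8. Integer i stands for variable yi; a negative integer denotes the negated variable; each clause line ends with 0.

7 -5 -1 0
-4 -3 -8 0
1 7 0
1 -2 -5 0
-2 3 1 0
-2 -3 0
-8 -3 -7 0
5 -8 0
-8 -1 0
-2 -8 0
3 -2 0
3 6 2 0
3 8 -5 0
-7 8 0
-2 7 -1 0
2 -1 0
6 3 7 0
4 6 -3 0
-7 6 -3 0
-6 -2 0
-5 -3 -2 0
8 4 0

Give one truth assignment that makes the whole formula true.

Branch on y1: take y1 = False.
  then y7 is forced to True.
  then y8 is forced to True.
  then y3 is forced to False.
  then y2 is forced to False.
  then y5 is forced to True.
  then y6 is forced to True.
y4 is now unconstrained; take y4 = False.
Check each clause:
  1. (¬y5 ∨ y7 ∨ ¬y1) — ¬y1 is true.
  2. (¬y4 ∨ ¬y3 ∨ ¬y8) — ¬y4 is true.
  3. (y1 ∨ y7) — y7 is true.
  4. (y1 ∨ ¬y5 ∨ ¬y2) — ¬y2 is true.
  5. (y1 ∨ ¬y2 ∨ y3) — ¬y2 is true.
  6. (¬y3 ∨ ¬y2) — ¬y3 is true.
  7. (¬y3 ∨ ¬y8 ∨ ¬y7) — ¬y3 is true.
  8. (¬y8 ∨ y5) — y5 is true.
  9. (¬y8 ∨ ¬y1) — ¬y1 is true.
  10. (¬y2 ∨ ¬y8) — ¬y2 is true.
  11. (¬y2 ∨ y3) — ¬y2 is true.
  12. (y6 ∨ y2 ∨ y3) — y6 is true.
  13. (y8 ∨ y3 ∨ ¬y5) — y8 is true.
  14. (y8 ∨ ¬y7) — y8 is true.
  15. (y7 ∨ ¬y1 ∨ ¬y2) — y7 is true.
  16. (y2 ∨ ¬y1) — ¬y1 is true.
  17. (y7 ∨ y6 ∨ y3) — y6 is true.
  18. (¬y3 ∨ y4 ∨ y6) — ¬y3 is true.
  19. (y6 ∨ ¬y3 ∨ ¬y7) — ¬y3 is true.
  20. (¬y6 ∨ ¬y2) — ¬y2 is true.
  21. (¬y5 ∨ ¬y3 ∨ ¬y2) — ¬y3 is true.
  22. (y4 ∨ y8) — y8 is true.

y1=F, y2=F, y3=F, y4=F, y5=T, y6=T, y7=T, y8=T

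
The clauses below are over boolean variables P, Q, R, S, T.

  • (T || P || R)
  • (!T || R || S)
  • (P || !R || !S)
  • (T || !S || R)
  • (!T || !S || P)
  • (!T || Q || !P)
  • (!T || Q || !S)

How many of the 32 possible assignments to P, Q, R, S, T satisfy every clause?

13

Case analysis on T and S:
  T=1, S=1: remaining (P,Q,R) ∈ {(1,1,0); (1,1,1)} — 2.
  T=1, S=0: remaining (P,Q,R) ∈ {(0,0,1); (0,1,1); (1,1,1)} — 3.
  T=0, S=1: remaining (P,Q,R) ∈ {(1,0,1); (1,1,1)} — 2.
  T=0, S=0: Q free; 3 ways for (P,R) × 2^1 = 6.
Total: 2 + 3 + 2 + 6 = 13.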